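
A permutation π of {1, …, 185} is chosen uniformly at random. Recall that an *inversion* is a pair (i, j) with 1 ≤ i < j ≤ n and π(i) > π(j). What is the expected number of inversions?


Write X = Σ X_I over the C(185, 2) = 17020 pairs i < j, with X_I the indicator of one inversion.
There are 17020 indicators.
For each fixed pair i < j, the values π(i) and π(j) are two distinct elements of {1, …, 185} in uniformly random order; by symmetry P[π(i) > π(j)] = 1/2.
By linearity: E[X] = 17020 · (1/2) = C(185, 2) · (1/2) = 17020/2 = 8510 ≈ 8510.000.

E[X] = 8510 = 8510.000.


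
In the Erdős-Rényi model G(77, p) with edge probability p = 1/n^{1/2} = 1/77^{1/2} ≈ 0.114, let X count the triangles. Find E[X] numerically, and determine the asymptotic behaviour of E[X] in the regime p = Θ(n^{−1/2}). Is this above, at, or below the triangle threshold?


Number of potential triangles: C(77, 3) = 73150.
Each occurs with probability p³ ≈ (0.114)³ ≈ 1.480007e-03.
By linearity: E[X] = C(77, 3)·p³ ≈ 73150 · 1.480007e-03 ≈ 108.2625.
Since α = 1/2 < 1, p = c/n^{1/2} ≫ 1/n is above the triangle threshold p ~ 1/n. Asymptotically E[X] ~ (c³/6)·n^{3(1−α)} = (1³/6)·n^{1.5} → ∞; triangles are abundant w.h.p.

E[X] ≈ 108.2625; in regime p = Θ(1/n^{1/2}) E[X] diverges (above the triangle threshold p ~ 1/n).


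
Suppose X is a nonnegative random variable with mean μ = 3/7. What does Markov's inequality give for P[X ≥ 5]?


μ = E[X] = 3/7, a = 5.
Markov: P[X ≥ 5] ≤ μ/a = (3/7)/5 = 3/35.
Numerically: ≈ 0.085714.
(Since a = 5 > μ = 0.428571, the bound 3/35 is < 1 and informative.)

P[X ≥ 5] ≤ 3/35 ≈ 0.085714.


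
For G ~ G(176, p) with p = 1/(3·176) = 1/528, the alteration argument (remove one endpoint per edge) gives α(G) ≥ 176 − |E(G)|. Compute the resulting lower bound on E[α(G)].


E[|E(G)|] = C(176, 2)·p = 15400 · (1/528) = 175/6.
E[α(G)] ≥ n − E[|E(G)|] = 176 − 175/6 = 881/6.
Numerically: ≈ 146.833333.
(This is only a lower bound; the true E[α(G)] may be larger.)

E[α(G)] ≥ 881/6 ≈ 146.833333.


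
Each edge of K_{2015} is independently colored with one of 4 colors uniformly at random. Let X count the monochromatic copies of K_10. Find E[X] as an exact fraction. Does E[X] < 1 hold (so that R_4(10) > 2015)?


E[X] = C(2015, 10) · 4^{1 − 45} = 297353674437325491072340253 · 4^{−44} = 297353674437325491072340253/309485009821345068724781056.
As a reduced fraction: E[X] = 297353674437325491072340253/309485009821345068724781056 ≈ 0.9608015.
Is E[X] < 1? YES.
Since E[X] < 1, there exists a 4-coloring of K_{2015} with no monochromatic K_10; hence R_4(10) > 2015.

E[X] = 297353674437325491072340253/309485009821345068724781056 ≈ 0.9608015; E[X] < 1, so R_4(10) > 2015.


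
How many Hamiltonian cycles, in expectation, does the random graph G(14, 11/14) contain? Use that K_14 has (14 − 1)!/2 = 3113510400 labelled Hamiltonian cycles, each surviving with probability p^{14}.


K_14 has (14 − 1)!/2 = 3113510400 labelled Hamiltonian cycles.
For each such Hamiltonian cycle H, let X_H = 1 if all 14 edges of H are present in G. Then P[X_H = 1] = p^{14} = (11/14)^{14} = 379749833583241/11112006825558016.
By linearity: E[X] = Σ_H E[X_H] = 3113510400 · p^{14} = 3113510400 · 379749833583241/11112006825558016 = 329898174179601037725/3100448333024.
Numerically: E[X] ≈ 1.064e+08.

E[X] = 3113510400 · (11/14)^{14} = 329898174179601037725/3100448333024 ≈ 1.064e+08.


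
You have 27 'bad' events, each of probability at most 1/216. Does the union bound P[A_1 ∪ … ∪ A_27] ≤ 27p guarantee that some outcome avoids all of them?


Union bound: P[∪_{i=1}^{27} A_i] ≤ Σ_i P[A_i] ≤ 27·p = 27·(1/216) = 1/8.
Numerically: 1/8 ≈ 0.125.
Is 1/8 < 1? YES.
Since P[∪ A_i] ≤ 1/8 < 1, the complement has P[∩ A_i^c] ≥ 1 − 1/8 = 7/8 > 0, so some outcome avoids every A_i.

27·p = 1/8 ≈ 0.125; existence CERTIFIED by the union bound.


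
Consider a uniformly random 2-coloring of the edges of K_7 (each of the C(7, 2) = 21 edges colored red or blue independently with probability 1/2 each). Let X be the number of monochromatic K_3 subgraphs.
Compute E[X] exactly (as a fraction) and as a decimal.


Let X = Σ_S X_S over the C(7, 3) = 35 subsets S of size 3, where X_S = 1 if the K_3 on S is monochromatic.
For a fixed S, the K_3 on S has C(3, 2) = 3 edges. P[all 3 edges red] = (1/2)^3, and likewise for blue, so P[monochromatic] = 2·(1/2)^3 = 2^{1 − 3} = 1/4.
By linearity: E[X] = C(7, 3) · 2^{1 − 3} = 35 · 1/4 = 35/4.
Numerically: E[X] ≈ 8.75000.

E[X] = C(7,3)·2^(1−C(3,2)) = 35/4 ≈ 8.75000.


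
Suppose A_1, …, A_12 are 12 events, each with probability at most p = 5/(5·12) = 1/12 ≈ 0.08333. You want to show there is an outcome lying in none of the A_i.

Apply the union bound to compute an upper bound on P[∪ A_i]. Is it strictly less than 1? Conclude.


Union bound: P[∪_{i=1}^{12} A_i] ≤ Σ_i P[A_i] ≤ 12·p = 12·(1/12) = 1.
Numerically: 1 ≈ 1.00000.
Is 1 < 1? NO.
Since the bound 1 is ≥ 1, the union bound is uninformative here; it does NOT by itself certify existence.

12·p = 1 ≈ 1.00000; existence NOT certified by the union bound.


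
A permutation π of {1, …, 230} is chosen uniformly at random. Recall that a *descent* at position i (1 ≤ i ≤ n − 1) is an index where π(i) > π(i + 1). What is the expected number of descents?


Write X = Σ X_I over i = 1, …, 229, with X_I the indicator of one descent.
There are 229 indicators.
For each fixed i, the pair (π(i), π(i+1)) is a uniformly random ordered pair of distinct values from {1, …, 230}; by symmetry P[π(i) > π(i+1)] = 1/2.
By linearity: E[X] = 229 · (1/2) = (230 − 1) · (1/2) = 229/2 ≈ 114.500000.

E[X] = 229/2 = 114.500000.


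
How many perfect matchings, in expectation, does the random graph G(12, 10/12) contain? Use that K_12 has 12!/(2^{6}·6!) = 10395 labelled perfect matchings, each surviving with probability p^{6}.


K_12 has 12!/(2^{6}·6!) = 10395 labelled perfect matchings.
For each such perfect matching H, let X_H = 1 if all 6 edges of H are present in G. Then P[X_H = 1] = p^{6} = (5/6)^{6} = 15625/46656.
By linearity of expectation: E[X] = Σ_H E[X_H] = 10395 · p^{6} = 10395 · 15625/46656 = 6015625/1728.
Numerically: E[X] ≈ 3481.26.

E[X] = 10395 · (5/6)^{6} = 6015625/1728 ≈ 3481.26.


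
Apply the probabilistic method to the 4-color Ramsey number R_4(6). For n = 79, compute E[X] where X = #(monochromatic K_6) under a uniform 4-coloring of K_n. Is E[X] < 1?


E[X] = C(79, 6) · 4^{1 − 15} = 277962685 · 4^{−14} = 277962685/268435456.
As a reduced fraction: E[X] = 277962685/268435456 ≈ 1.0354917.
Is E[X] < 1? NO.
Since E[X] ≥ 1, the first-moment bound is inconclusive at n = 79; it does NOT by itself certify R_4(6) > 79.

E[X] = 277962685/268435456 ≈ 1.0354917; E[X] ≥ 1; first-moment method inconclusive here.


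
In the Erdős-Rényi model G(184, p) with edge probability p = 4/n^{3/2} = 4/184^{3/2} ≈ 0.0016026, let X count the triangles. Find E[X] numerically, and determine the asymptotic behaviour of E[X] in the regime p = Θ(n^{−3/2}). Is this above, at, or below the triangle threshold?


Number of potential triangles: C(184, 3) = 1021384.
Each occurs with probability p³ ≈ (0.0016026)³ ≈ 4.1162313e-09.
By linearity: E[X] = C(184, 3)·p³ ≈ 1021384 · 4.1162313e-09 ≈ 0.00420.
Since α = 3/2 > 1, p = c/n^{3/2} = o(1/n) is below the triangle threshold p ~ 1/n. Asymptotically E[X] ~ (c³/6)·n^{3(1−α)} = (4³/6)·n^{-1.5} → 0, so by Markov's inequality G has no triangles w.h.p.

E[X] ≈ 0.00420; in regime p = Θ(1/n^{3/2}) E[X] tends to 0 (below the triangle threshold p ~ 1/n).


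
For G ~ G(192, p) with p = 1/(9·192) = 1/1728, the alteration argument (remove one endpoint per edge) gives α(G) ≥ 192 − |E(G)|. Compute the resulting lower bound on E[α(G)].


E[|E(G)|] = C(192, 2)·p = 18336 · (1/1728) = 191/18.
E[α(G)] ≥ n − E[|E(G)|] = 192 − 191/18 = 3265/18.
Numerically: ≈ 181.388889.
(This is only a lower bound; the true E[α(G)] may be larger.)

E[α(G)] ≥ 3265/18 ≈ 181.388889.


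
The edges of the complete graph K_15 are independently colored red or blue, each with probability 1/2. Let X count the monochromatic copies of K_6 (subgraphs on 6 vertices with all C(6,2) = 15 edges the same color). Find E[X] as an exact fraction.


Let X = Σ_S X_S over the C(15, 6) = 5005 subsets S of size 6, where X_S = 1 if the K_6 on S is monochromatic.
For a fixed S, the K_6 on S has C(6, 2) = 15 edges. P[all 15 edges red] = (1/2)^15, and likewise for blue, so P[monochromatic] = 2·(1/2)^15 = 2^{1 − 15} = 1/16384.
Summing: E[X] = C(15, 6) · 2^{1 − 15} = 5005 · 1/16384 = 5005/16384.
Numerically: E[X] ≈ 0.305.

E[X] = C(15,6)·2^(1−C(6,2)) = 5005/16384 ≈ 0.305.


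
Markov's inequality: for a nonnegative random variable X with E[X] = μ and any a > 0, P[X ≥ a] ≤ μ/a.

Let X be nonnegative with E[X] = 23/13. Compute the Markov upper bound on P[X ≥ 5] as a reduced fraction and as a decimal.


μ = E[X] = 23/13, a = 5.
Markov: P[X ≥ 5] ≤ μ/a = (23/13)/5 = 23/65.
Numerically: ≈ 0.354.
(Since a = 5 > μ = 1.769, the bound 23/65 is < 1 and informative.)

P[X ≥ 5] ≤ 23/65 ≈ 0.354.


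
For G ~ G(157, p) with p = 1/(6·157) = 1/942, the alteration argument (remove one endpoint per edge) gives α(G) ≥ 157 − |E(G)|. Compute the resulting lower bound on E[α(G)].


E[|E(G)|] = C(157, 2)·p = 12246 · (1/942) = 13.
E[α(G)] ≥ n − E[|E(G)|] = 157 − 13 = 144.
Numerically: ≈ 144.000000.
(This is only a lower bound; the true E[α(G)] may be larger.)

E[α(G)] ≥ 144 ≈ 144.000000.


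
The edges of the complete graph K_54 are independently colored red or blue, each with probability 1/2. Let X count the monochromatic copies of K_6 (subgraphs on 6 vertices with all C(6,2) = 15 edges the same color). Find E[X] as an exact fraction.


Let X = Σ_S X_S over the C(54, 6) = 25827165 subsets S of size 6, where X_S = 1 if the K_6 on S is monochromatic.
For a fixed S, the K_6 on S has C(6, 2) = 15 edges. P[all 15 edges red] = (1/2)^15, and likewise for blue, so P[monochromatic] = 2·(1/2)^15 = 2^{1 − 15} = 1/16384.
Summing: E[X] = C(54, 6) · 2^{1 − 15} = 25827165 · 1/16384 = 25827165/16384.
Numerically: E[X] ≈ 1576.36505.

E[X] = C(54,6)·2^(1−C(6,2)) = 25827165/16384 ≈ 1576.36505.


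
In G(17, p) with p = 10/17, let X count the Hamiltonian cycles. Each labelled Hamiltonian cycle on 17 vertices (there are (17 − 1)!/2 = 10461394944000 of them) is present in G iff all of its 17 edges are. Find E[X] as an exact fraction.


K_17 has (17 − 1)!/2 = 10461394944000 labelled Hamiltonian cycles.
For each such Hamiltonian cycle H, let X_H = 1 if all 17 edges of H are present in G. Then P[X_H = 1] = p^{17} = (10/17)^{17} = 100000000000000000/827240261886336764177.
By linearity: E[X] = Σ_H E[X_H] = 10461394944000 · p^{17} = 10461394944000 · 100000000000000000/827240261886336764177 = 1046139494400000000000000000000/827240261886336764177.
Numerically: E[X] ≈ 1.265e+09.

E[X] = 10461394944000 · (10/17)^{17} = 1046139494400000000000000000000/827240261886336764177 ≈ 1.265e+09.


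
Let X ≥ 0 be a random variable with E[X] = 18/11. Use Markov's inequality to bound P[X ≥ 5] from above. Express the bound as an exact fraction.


μ = E[X] = 18/11, a = 5.
Markov: P[X ≥ 5] ≤ μ/a = (18/11)/5 = 18/55.
Numerically: ≈ 0.3273.
(Since a = 5 > μ = 1.6364, the bound 18/55 is < 1 and informative.)

P[X ≥ 5] ≤ 18/55 ≈ 0.3273.


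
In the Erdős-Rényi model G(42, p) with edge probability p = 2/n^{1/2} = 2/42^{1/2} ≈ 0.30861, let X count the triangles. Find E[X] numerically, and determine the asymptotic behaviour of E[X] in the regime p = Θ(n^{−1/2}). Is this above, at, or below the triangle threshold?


Number of potential triangles: C(42, 3) = 11480.
Each occurs with probability p³ ≈ (0.30861)³ ≈ 2.9391114e-02.
By linearity: E[X] = C(42, 3)·p³ ≈ 11480 · 2.9391114e-02 ≈ 337.40999.
Since α = 1/2 < 1, p = c/n^{1/2} ≫ 1/n is above the triangle threshold p ~ 1/n. Asymptotically E[X] ~ (c³/6)·n^{3(1−α)} = (2³/6)·n^{1.5} → ∞; triangles are abundant w.h.p.

E[X] ≈ 337.40999; in regime p = Θ(1/n^{1/2}) E[X] diverges (above the triangle threshold p ~ 1/n).


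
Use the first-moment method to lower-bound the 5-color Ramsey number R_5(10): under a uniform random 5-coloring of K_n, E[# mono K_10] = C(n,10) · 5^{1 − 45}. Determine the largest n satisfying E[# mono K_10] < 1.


We need C(n, 10) · 5^{1 − 45} < 1, i.e. C(n, 10) < 5^{45 − 1} = 5684341886080801486968994140625.
Check values of n near the boundary:
  n = 5388: C(5388, 10) = 5634865093375880654852250419586; 5634865093375880654852250419586 < 5684341886080801486968994140625? YES
  n = 5389: C(5389, 10) = 5645340767466558997768874792926; 5645340767466558997768874792926 < 5684341886080801486968994140625? YES
  n = 5390: C(5390, 10) = 5655833965919099070255434039753; 5655833965919099070255434039753 < 5684341886080801486968994140625? YES
  n = 5391: C(5391, 10) = 5666344714787188828795213697883; 5666344714787188828795213697883 < 5684341886080801486968994140625? YES
  n = 5392: C(5392, 10) = 5676873040158402483252283957448; 5676873040158402483252283957448 < 5684341886080801486968994140625? YES
  n = 5393: C(5393, 10) = 5687418968154238267170642278008; 5687418968154238267170642278008 < 5684341886080801486968994140625? NO
  n = 5394: C(5394, 10) = 5697982524930156243149785372878; 5697982524930156243149785372878 < 5684341886080801486968994140625? NO
  n = 5395: C(5395, 10) = 5708563736675616143322765475706; 5708563736675616143322765475706 < 5684341886080801486968994140625? NO
The largest n with C(n, 10) < 5684341886080801486968994140625 is n = 5392 (where E[X] = 5676873040158402483252283957448/5684341886080801486968994140625 ≈ 0.999). Hence R_5(10) > 5392, i.e. R_5(10) ≥ 5393.

Largest n = 5392; hence R_5(10) > 5392.


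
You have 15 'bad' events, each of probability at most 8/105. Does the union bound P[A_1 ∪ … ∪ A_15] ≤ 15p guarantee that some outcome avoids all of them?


Union bound: P[∪_{i=1}^{15} A_i] ≤ Σ_i P[A_i] ≤ 15·p = 15·(8/105) = 8/7.
Numerically: 8/7 ≈ 1.14286.
Is 8/7 < 1? NO.
Since the bound 8/7 is ≥ 1, the union bound is uninformative here; it does NOT by itself certify existence.

15·p = 8/7 ≈ 1.14286; existence NOT certified by the union bound.


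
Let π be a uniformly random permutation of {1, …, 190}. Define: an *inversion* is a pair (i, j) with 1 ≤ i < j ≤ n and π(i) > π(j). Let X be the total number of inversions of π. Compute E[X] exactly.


Write X = Σ X_I over the C(190, 2) = 17955 pairs i < j, with X_I the indicator of one inversion.
There are 17955 indicators.
For each fixed pair i < j, the values π(i) and π(j) are two distinct elements of {1, …, 190} in uniformly random order; by symmetry P[π(i) > π(j)] = 1/2.
By linearity: E[X] = 17955 · (1/2) = C(190, 2) · (1/2) = 17955/2 = 17955/2 ≈ 8977.50000.

E[X] = 17955/2 = 8977.50000.


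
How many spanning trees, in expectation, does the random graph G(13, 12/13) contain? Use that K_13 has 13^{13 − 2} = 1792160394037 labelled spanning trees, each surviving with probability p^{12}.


K_13 has 13^{13 − 2} = 1792160394037 labelled spanning trees.
For each such spanning tree H, let X_H = 1 if all 12 edges of H are present in G. Then P[X_H = 1] = p^{12} = (12/13)^{12} = 8916100448256/23298085122481.
By linearity: E[X] = Σ_H E[X_H] = 1792160394037 · p^{12} = 1792160394037 · 8916100448256/23298085122481 = 8916100448256/13.
Numerically: E[X] ≈ 6.859e+11.

E[X] = 1792160394037 · (12/13)^{12} = 8916100448256/13 ≈ 6.859e+11.


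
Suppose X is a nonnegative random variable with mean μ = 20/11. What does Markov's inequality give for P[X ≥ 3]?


μ = E[X] = 20/11, a = 3.
Markov: P[X ≥ 3] ≤ μ/a = (20/11)/3 = 20/33.
Numerically: ≈ 0.60606.
(Since a = 3 > μ = 1.81818, the bound 20/33 is < 1 and informative.)

P[X ≥ 3] ≤ 20/33 ≈ 0.60606.


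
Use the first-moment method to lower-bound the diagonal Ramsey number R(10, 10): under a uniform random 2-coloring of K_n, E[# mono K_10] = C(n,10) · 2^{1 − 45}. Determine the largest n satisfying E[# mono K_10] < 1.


We need C(n, 10) · 2^{1 − 45} < 1, i.e. C(n, 10) < 2^{45 − 1} = 17592186044416.
Check values of n near the boundary:
  n = 94: C(94, 10) = 9041256841903; 9041256841903 < 17592186044416? YES
  n = 95: C(95, 10) = 10104934117421; 10104934117421 < 17592186044416? YES
  n = 96: C(96, 10) = 11279926456656; 11279926456656 < 17592186044416? YES
  n = 97: C(97, 10) = 12576469727536; 12576469727536 < 17592186044416? YES
  n = 98: C(98, 10) = 14005614014756; 14005614014756 < 17592186044416? YES
  n = 99: C(99, 10) = 15579278510796; 15579278510796 < 17592186044416? YES
  n = 100: C(100, 10) = 17310309456440; 17310309456440 < 17592186044416? YES
  n = 101: C(101, 10) = 19212541264840; 19212541264840 < 17592186044416? NO
  n = 102: C(102, 10) = 21300860967540; 21300860967540 < 17592186044416? NO
The largest n with C(n, 10) < 17592186044416 is n = 100 (where E[X] = 2163788682055/2199023255552 ≈ 0.984). Hence R(10, 10) > 100, i.e. R(10, 10) ≥ 101.

Largest n = 100; hence R(10, 10) > 100.


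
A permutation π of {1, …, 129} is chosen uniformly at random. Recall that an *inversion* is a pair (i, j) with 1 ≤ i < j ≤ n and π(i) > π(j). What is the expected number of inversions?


Write X = Σ X_I over the C(129, 2) = 8256 pairs i < j, with X_I the indicator of one inversion.
There are 8256 indicators.
For each fixed pair i < j, the values π(i) and π(j) are two distinct elements of {1, …, 129} in uniformly random order; by symmetry P[π(i) > π(j)] = 1/2.
By linearity: E[X] = 8256 · (1/2) = C(129, 2) · (1/2) = 8256/2 = 4128 ≈ 4128.000.

E[X] = 4128 = 4128.000.


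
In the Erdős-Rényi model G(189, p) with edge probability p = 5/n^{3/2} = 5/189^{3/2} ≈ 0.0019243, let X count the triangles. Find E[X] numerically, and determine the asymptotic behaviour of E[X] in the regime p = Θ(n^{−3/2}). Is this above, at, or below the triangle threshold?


Number of potential triangles: C(189, 3) = 1107414.
Each occurs with probability p³ ≈ (0.0019243)³ ≈ 7.1257715e-09.
By linearity: E[X] = C(189, 3)·p³ ≈ 1107414 · 7.1257715e-09 ≈ 0.00789.
Since α = 3/2 > 1, p = c/n^{3/2} = o(1/n) is below the triangle threshold p ~ 1/n. Asymptotically E[X] ~ (c³/6)·n^{3(1−α)} = (5³/6)·n^{-1.5} → 0, so by Markov's inequality G has no triangles w.h.p.

E[X] ≈ 0.00789; in regime p = Θ(1/n^{3/2}) E[X] tends to 0 (below the triangle threshold p ~ 1/n).


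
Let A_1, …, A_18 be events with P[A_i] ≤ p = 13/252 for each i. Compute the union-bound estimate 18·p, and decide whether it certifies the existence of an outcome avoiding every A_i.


Union bound: P[∪_{i=1}^{18} A_i] ≤ Σ_i P[A_i] ≤ 18·p = 18·(13/252) = 13/14.
Numerically: 13/14 ≈ 0.92857.
Is 13/14 < 1? YES.
Since P[∪ A_i] ≤ 13/14 < 1, the complement has P[∩ A_i^c] ≥ 1 − 13/14 = 1/14 > 0, so some outcome avoids every A_i.

18·p = 13/14 ≈ 0.92857; existence CERTIFIED by the union bound.


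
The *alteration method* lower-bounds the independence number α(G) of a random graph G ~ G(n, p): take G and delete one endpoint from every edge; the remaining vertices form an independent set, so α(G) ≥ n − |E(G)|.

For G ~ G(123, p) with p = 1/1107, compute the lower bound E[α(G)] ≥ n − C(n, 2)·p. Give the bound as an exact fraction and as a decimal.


E[|E(G)|] = C(123, 2)·p = 7503 · (1/1107) = 61/9.
E[α(G)] ≥ n − E[|E(G)|] = 123 − 61/9 = 1046/9.
Numerically: ≈ 116.222222.
(This is only a lower bound; the true E[α(G)] may be larger.)

E[α(G)] ≥ 1046/9 ≈ 116.222222.


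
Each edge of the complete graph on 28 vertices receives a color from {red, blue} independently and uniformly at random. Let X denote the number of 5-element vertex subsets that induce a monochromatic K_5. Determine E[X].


Let X = Σ_S X_S over the C(28, 5) = 98280 subsets S of size 5, where X_S = 1 if the K_5 on S is monochromatic.
For a fixed S, the K_5 on S has C(5, 2) = 10 edges. P[all 10 edges red] = (1/2)^10, and likewise for blue, so P[monochromatic] = 2·(1/2)^10 = 2^{1 − 10} = 1/512.
Summing: E[X] = C(28, 5) · 2^{1 − 10} = 98280 · 1/512 = 12285/64.
Numerically: E[X] ≈ 191.95312.

E[X] = C(28,5)·2^(1−C(5,2)) = 12285/64 ≈ 191.95312.


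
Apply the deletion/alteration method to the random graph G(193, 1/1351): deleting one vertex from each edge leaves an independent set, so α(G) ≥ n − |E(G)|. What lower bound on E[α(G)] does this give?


E[|E(G)|] = C(193, 2)·p = 18528 · (1/1351) = 96/7.
E[α(G)] ≥ n − E[|E(G)|] = 193 − 96/7 = 1255/7.
Numerically: ≈ 179.28571.
(This is only a lower bound; the true E[α(G)] may be larger.)

E[α(G)] ≥ 1255/7 ≈ 179.28571.


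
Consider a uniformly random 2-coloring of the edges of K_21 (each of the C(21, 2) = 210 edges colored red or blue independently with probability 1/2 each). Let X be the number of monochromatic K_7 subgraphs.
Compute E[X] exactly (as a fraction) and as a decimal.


Let X = Σ_S X_S over the C(21, 7) = 116280 subsets S of size 7, where X_S = 1 if the K_7 on S is monochromatic.
For a fixed S, the K_7 on S has C(7, 2) = 21 edges. P[all 21 edges red] = (1/2)^21, and likewise for blue, so P[monochromatic] = 2·(1/2)^21 = 2^{1 − 21} = 1/1048576.
By linearity: E[X] = C(21, 7) · 2^{1 − 21} = 116280 · 1/1048576 = 14535/131072.
Numerically: E[X] ≈ 0.1109.

E[X] = C(21,7)·2^(1−C(7,2)) = 14535/131072 ≈ 0.1109.


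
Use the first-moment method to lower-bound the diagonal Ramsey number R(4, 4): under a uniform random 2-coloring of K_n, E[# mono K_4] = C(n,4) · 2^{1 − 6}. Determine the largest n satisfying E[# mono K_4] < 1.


We need C(n, 4) · 2^{1 − 6} < 1, i.e. C(n, 4) < 2^{6 − 1} = 32.
Check values of n near the boundary:
  n = 5: C(5, 4) = 5; 5 < 32? YES
  n = 6: C(6, 4) = 15; 15 < 32? YES
  n = 7: C(7, 4) = 35; 35 < 32? NO
The largest n with C(n, 4) < 32 is n = 6 (where E[X] = 15/32 ≈ 0.469). Hence R(4, 4) > 6, i.e. R(4, 4) ≥ 7.

Largest n = 6; hence R(4, 4) > 6.


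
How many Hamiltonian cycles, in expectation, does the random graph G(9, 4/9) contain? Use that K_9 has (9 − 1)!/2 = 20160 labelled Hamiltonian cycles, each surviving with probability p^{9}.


K_9 has (9 − 1)!/2 = 20160 labelled Hamiltonian cycles.
For each such Hamiltonian cycle H, let X_H = 1 if all 9 edges of H are present in G. Then P[X_H = 1] = p^{9} = (4/9)^{9} = 262144/387420489.
By linearity of expectation: E[X] = Σ_H E[X_H] = 20160 · p^{9} = 20160 · 262144/387420489 = 587202560/43046721.
Numerically: E[X] ≈ 13.64.

E[X] = 20160 · (4/9)^{9} = 587202560/43046721 ≈ 13.64.


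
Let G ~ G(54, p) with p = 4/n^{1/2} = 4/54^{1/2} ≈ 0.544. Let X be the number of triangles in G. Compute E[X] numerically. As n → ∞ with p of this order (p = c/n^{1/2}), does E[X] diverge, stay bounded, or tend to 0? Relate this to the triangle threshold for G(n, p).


Number of potential triangles: C(54, 3) = 24804.
Each occurs with probability p³ ≈ (0.544)³ ≈ 1.61283e-01.
By linearity: E[X] = C(54, 3)·p³ ≈ 24804 · 1.61283e-01 ≈ 4000.470.
Since α = 1/2 < 1, p = c/n^{1/2} ≫ 1/n is above the triangle threshold p ~ 1/n. Asymptotically E[X] ~ (c³/6)·n^{3(1−α)} = (4³/6)·n^{1.5} → ∞; triangles are abundant w.h.p.

E[X] ≈ 4000.470; in regime p = Θ(1/n^{1/2}) E[X] diverges (above the triangle threshold p ~ 1/n).


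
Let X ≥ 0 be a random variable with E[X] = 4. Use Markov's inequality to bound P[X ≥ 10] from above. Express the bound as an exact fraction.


μ = E[X] = 4, a = 10.
Markov: P[X ≥ 10] ≤ μ/a = (4)/10 = 2/5.
Numerically: ≈ 0.4000.
(Since a = 10 > μ = 4.0000, the bound 2/5 is < 1 and informative.)

P[X ≥ 10] ≤ 2/5 ≈ 0.4000.


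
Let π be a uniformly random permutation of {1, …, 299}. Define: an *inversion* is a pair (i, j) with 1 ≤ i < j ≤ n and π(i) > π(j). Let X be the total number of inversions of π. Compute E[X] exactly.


Write X = Σ X_I over the C(299, 2) = 44551 pairs i < j, with X_I the indicator of one inversion.
There are 44551 indicators.
For each fixed pair i < j, the values π(i) and π(j) are two distinct elements of {1, …, 299} in uniformly random order; by symmetry P[π(i) > π(j)] = 1/2.
By linearity: E[X] = 44551 · (1/2) = C(299, 2) · (1/2) = 44551/2 = 44551/2 ≈ 22275.5000.

E[X] = 44551/2 = 22275.5000.


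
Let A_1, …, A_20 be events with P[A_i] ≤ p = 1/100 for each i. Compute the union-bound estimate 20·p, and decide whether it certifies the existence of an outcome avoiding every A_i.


Union bound: P[∪_{i=1}^{20} A_i] ≤ Σ_i P[A_i] ≤ 20·p = 20·(1/100) = 1/5.
Numerically: 1/5 ≈ 0.2000000.
Is 1/5 < 1? YES.
Since P[∪ A_i] ≤ 1/5 < 1, the complement has P[∩ A_i^c] ≥ 1 − 1/5 = 4/5 > 0, so some outcome avoids every A_i.

20·p = 1/5 ≈ 0.2000000; existence CERTIFIED by the union bound.


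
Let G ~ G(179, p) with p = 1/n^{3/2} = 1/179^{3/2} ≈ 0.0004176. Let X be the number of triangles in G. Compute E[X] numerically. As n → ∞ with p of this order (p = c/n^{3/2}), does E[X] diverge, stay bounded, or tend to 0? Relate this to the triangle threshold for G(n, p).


Number of potential triangles: C(179, 3) = 939929.
Each occurs with probability p³ ≈ (0.0004176)³ ≈ 7.280503e-11.
By linearity: E[X] = C(179, 3)·p³ ≈ 939929 · 7.280503e-11 ≈ 0.0001.
Since α = 3/2 > 1, p = c/n^{3/2} = o(1/n) is below the triangle threshold p ~ 1/n. Asymptotically E[X] ~ (c³/6)·n^{3(1−α)} = (1³/6)·n^{-1.5} → 0, so by Markov's inequality G has no triangles w.h.p.

E[X] ≈ 0.0001; in regime p = Θ(1/n^{3/2}) E[X] tends to 0 (below the triangle threshold p ~ 1/n).


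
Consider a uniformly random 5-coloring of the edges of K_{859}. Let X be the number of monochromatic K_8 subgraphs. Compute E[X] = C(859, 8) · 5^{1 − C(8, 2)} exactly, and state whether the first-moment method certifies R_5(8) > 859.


E[X] = C(859, 8) · 5^{1 − 28} = 7115855595170747139 · 5^{−27} = 7115855595170747139/7450580596923828125.
As a reduced fraction: E[X] = 7115855595170747139/7450580596923828125 ≈ 0.9551.
Is E[X] < 1? YES.
Since E[X] < 1, there exists a 5-coloring of K_{859} with no monochromatic K_8; hence R_5(8) > 859.

E[X] = 7115855595170747139/7450580596923828125 ≈ 0.9551; E[X] < 1, so R_5(8) > 859.


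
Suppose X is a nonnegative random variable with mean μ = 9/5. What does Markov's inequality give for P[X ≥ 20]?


μ = E[X] = 9/5, a = 20.
Markov: P[X ≥ 20] ≤ μ/a = (9/5)/20 = 9/100.
Numerically: ≈ 0.0900.
(Since a = 20 > μ = 1.8000, the bound 9/100 is < 1 and informative.)

P[X ≥ 20] ≤ 9/100 ≈ 0.0900.


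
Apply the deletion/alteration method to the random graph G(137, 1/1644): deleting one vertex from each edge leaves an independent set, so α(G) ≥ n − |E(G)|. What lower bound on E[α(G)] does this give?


E[|E(G)|] = C(137, 2)·p = 9316 · (1/1644) = 17/3.
E[α(G)] ≥ n − E[|E(G)|] = 137 − 17/3 = 394/3.
Numerically: ≈ 131.333.
(This is only a lower bound; the true E[α(G)] may be larger.)

E[α(G)] ≥ 394/3 ≈ 131.333.


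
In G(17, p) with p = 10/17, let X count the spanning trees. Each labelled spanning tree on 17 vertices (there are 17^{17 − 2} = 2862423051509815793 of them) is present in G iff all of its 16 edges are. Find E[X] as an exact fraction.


K_17 has 17^{17 − 2} = 2862423051509815793 labelled spanning trees.
For each such spanning tree H, let X_H = 1 if all 16 edges of H are present in G. Then P[X_H = 1] = p^{16} = (10/17)^{16} = 10000000000000000/48661191875666868481.
By linearity of expectation: E[X] = Σ_H E[X_H] = 2862423051509815793 · p^{16} = 2862423051509815793 · 10000000000000000/48661191875666868481 = 10000000000000000/17.
Numerically: E[X] ≈ 5.882e+14.

E[X] = 2862423051509815793 · (10/17)^{16} = 10000000000000000/17 ≈ 5.882e+14.


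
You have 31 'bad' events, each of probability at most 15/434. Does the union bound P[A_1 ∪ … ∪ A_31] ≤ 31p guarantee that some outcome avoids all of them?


Union bound: P[∪_{i=1}^{31} A_i] ≤ Σ_i P[A_i] ≤ 31·p = 31·(15/434) = 15/14.
Numerically: 15/14 ≈ 1.0714286.
Is 15/14 < 1? NO.
Since the bound 15/14 is ≥ 1, the union bound is uninformative here; it does NOT by itself certify existence.

31·p = 15/14 ≈ 1.0714286; existence NOT certified by the union bound.


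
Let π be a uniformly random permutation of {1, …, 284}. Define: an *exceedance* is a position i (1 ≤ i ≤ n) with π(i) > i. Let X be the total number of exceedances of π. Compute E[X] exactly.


Write X = Σ_{i=1}^{284} X_i, where X_i = 1_{π(i) > i}.
For each fixed i, π(i) is uniform over {1, …, 284} (marginal of a uniform permutation), so P[π(i) > i] = (n − i)/n. Summing: Σ_{i=1}^{284} (n − i)/n = (0 + 1 + … + 283)/284 = 284(284 − 1)/(2·284) = (284 − 1)/2.
Hence E[X] = Σ_{i=1}^{284} (284 − i)/284 = 283/2 ≈ 141.50000.

E[X] = 283/2 = 141.50000.


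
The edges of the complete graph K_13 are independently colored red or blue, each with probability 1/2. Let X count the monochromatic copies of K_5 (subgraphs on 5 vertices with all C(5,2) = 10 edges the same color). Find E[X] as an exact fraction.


Let X = Σ_S X_S over the C(13, 5) = 1287 subsets S of size 5, where X_S = 1 if the K_5 on S is monochromatic.
For a fixed S, the K_5 on S has C(5, 2) = 10 edges. P[all 10 edges red] = (1/2)^10, and likewise for blue, so P[monochromatic] = 2·(1/2)^10 = 2^{1 − 10} = 1/512.
By linearity of expectation: E[X] = C(13, 5) · 2^{1 − 10} = 1287 · 1/512 = 1287/512.
Numerically: E[X] ≈ 2.514.

E[X] = C(13,5)·2^(1−C(5,2)) = 1287/512 ≈ 2.514.


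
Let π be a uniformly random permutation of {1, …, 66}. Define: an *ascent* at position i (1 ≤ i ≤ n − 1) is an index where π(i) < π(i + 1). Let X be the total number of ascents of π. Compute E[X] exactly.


Write X = Σ X_I over i = 1, …, 65, with X_I the indicator of one ascent.
There are 65 indicators.
For each fixed i, the pair (π(i), π(i+1)) is a uniformly random ordered pair of distinct values from {1, …, 66}; by symmetry P[π(i) < π(i+1)] = 1/2.
By linearity: E[X] = 65 · (1/2) = (66 − 1) · (1/2) = 65/2 ≈ 32.500.

E[X] = 65/2 = 32.500.


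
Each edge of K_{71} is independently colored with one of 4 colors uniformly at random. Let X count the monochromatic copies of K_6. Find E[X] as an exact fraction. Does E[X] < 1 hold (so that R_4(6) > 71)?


E[X] = C(71, 6) · 4^{1 − 15} = 143218999 · 4^{−14} = 143218999/268435456.
As a reduced fraction: E[X] = 143218999/268435456 ≈ 0.53353.
Is E[X] < 1? YES.
Since E[X] < 1, there exists a 4-coloring of K_{71} with no monochromatic K_6; hence R_4(6) > 71.

E[X] = 143218999/268435456 ≈ 0.53353; E[X] < 1, so R_4(6) > 71.


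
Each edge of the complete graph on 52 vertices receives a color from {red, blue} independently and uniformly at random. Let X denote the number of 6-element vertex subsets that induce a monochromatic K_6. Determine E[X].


Let X = Σ_S X_S over the C(52, 6) = 20358520 subsets S of size 6, where X_S = 1 if the K_6 on S is monochromatic.
For a fixed S, the K_6 on S has C(6, 2) = 15 edges. P[all 15 edges red] = (1/2)^15, and likewise for blue, so P[monochromatic] = 2·(1/2)^15 = 2^{1 − 15} = 1/16384.
By linearity of expectation: E[X] = C(52, 6) · 2^{1 − 15} = 20358520 · 1/16384 = 2544815/2048.
Numerically: E[X] ≈ 1242.585449.

E[X] = C(52,6)·2^(1−C(6,2)) = 2544815/2048 ≈ 1242.585449.


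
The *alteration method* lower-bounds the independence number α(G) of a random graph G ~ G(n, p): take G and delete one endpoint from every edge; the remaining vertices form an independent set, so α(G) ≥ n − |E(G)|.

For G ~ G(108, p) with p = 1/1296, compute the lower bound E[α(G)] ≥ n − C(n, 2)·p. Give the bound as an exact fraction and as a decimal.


E[|E(G)|] = C(108, 2)·p = 5778 · (1/1296) = 107/24.
E[α(G)] ≥ n − E[|E(G)|] = 108 − 107/24 = 2485/24.
Numerically: ≈ 103.54167.
(This is only a lower bound; the true E[α(G)] may be larger.)

E[α(G)] ≥ 2485/24 ≈ 103.54167.


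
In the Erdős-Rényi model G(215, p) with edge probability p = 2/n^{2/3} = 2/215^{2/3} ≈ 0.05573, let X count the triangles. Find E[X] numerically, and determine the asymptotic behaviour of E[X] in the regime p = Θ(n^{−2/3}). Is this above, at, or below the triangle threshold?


Number of potential triangles: C(215, 3) = 1633355.
Each occurs with probability p³ ≈ (0.05573)³ ≈ 1.730665e-04.
By linearity: E[X] = C(215, 3)·p³ ≈ 1633355 · 1.730665e-04 ≈ 282.6791.
Since α = 2/3 < 1, p = c/n^{2/3} ≫ 1/n is above the triangle threshold p ~ 1/n. Asymptotically E[X] ~ (c³/6)·n^{3(1−α)} = (2³/6)·n^{1} → ∞; triangles are abundant w.h.p.

E[X] ≈ 282.6791; in regime p = Θ(1/n^{2/3}) E[X] diverges (above the triangle threshold p ~ 1/n).


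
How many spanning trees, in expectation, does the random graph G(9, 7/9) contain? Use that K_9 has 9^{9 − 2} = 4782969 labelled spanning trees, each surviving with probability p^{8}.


K_9 has 9^{9 − 2} = 4782969 labelled spanning trees.
For each such spanning tree H, let X_H = 1 if all 8 edges of H are present in G. Then P[X_H = 1] = p^{8} = (7/9)^{8} = 5764801/43046721.
By linearity of expectation: E[X] = Σ_H E[X_H] = 4782969 · p^{8} = 4782969 · 5764801/43046721 = 5764801/9.
Numerically: E[X] ≈ 640533.

E[X] = 4782969 · (7/9)^{8} = 5764801/9 ≈ 640533.


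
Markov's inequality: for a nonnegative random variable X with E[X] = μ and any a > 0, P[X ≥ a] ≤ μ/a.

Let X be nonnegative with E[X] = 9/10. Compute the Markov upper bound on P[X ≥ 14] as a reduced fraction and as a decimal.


μ = E[X] = 9/10, a = 14.
Markov: P[X ≥ 14] ≤ μ/a = (9/10)/14 = 9/140.
Numerically: ≈ 0.06429.
(Since a = 14 > μ = 0.90000, the bound 9/140 is < 1 and informative.)

P[X ≥ 14] ≤ 9/140 ≈ 0.06429.


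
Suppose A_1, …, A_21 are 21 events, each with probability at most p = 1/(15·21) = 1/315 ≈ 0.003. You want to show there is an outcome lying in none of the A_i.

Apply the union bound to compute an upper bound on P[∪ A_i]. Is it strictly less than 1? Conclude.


Union bound: P[∪_{i=1}^{21} A_i] ≤ Σ_i P[A_i] ≤ 21·p = 21·(1/315) = 1/15.
Numerically: 1/15 ≈ 0.067.
Is 1/15 < 1? YES.
Since P[∪ A_i] ≤ 1/15 < 1, the complement has P[∩ A_i^c] ≥ 1 − 1/15 = 14/15 > 0, so some outcome avoids every A_i.

21·p = 1/15 ≈ 0.067; existence CERTIFIED by the union bound.


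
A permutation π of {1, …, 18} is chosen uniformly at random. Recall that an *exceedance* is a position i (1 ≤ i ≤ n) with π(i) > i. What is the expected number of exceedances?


Write X = Σ_{i=1}^{18} X_i, where X_i = 1_{π(i) > i}.
For each fixed i, π(i) is uniform over {1, …, 18} (marginal of a uniform permutation), so P[π(i) > i] = (n − i)/n. Summing: Σ_{i=1}^{18} (n − i)/n = (0 + 1 + … + 17)/18 = 18(18 − 1)/(2·18) = (18 − 1)/2.
Hence E[X] = Σ_{i=1}^{18} (18 − i)/18 = 17/2 ≈ 8.500.

E[X] = 17/2 = 8.500.


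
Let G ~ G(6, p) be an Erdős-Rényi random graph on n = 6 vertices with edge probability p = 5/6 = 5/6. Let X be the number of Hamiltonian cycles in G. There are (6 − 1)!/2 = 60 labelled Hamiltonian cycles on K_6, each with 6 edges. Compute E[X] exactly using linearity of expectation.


K_6 has (6 − 1)!/2 = 60 labelled Hamiltonian cycles.
For each such Hamiltonian cycle H, let X_H = 1 if all 6 edges of H are present in G. Then P[X_H = 1] = p^{6} = (5/6)^{6} = 15625/46656.
By linearity: E[X] = Σ_H E[X_H] = 60 · p^{6} = 60 · 15625/46656 = 78125/3888.
Numerically: E[X] ≈ 20.09.

E[X] = 60 · (5/6)^{6} = 78125/3888 ≈ 20.09.


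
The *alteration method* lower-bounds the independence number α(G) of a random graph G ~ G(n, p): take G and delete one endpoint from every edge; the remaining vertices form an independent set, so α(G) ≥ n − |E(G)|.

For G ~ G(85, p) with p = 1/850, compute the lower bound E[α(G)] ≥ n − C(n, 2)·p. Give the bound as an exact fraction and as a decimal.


E[|E(G)|] = C(85, 2)·p = 3570 · (1/850) = 21/5.
E[α(G)] ≥ n − E[|E(G)|] = 85 − 21/5 = 404/5.
Numerically: ≈ 80.80000.
(This is only a lower bound; the true E[α(G)] may be larger.)

E[α(G)] ≥ 404/5 ≈ 80.80000.


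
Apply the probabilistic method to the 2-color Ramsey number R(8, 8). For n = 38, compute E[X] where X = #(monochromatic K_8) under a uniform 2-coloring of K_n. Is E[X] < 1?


E[X] = C(38, 8) · 2^{1 − 28} = 48903492 · 2^{−27} = 48903492/134217728.
As a reduced fraction: E[X] = 12225873/33554432 ≈ 0.364.
Is E[X] < 1? YES.
Since E[X] < 1, there exists a 2-coloring of K_{38} with no monochromatic K_8; hence R(8, 8) > 38.

E[X] = 12225873/33554432 ≈ 0.364; E[X] < 1, so R(8, 8) > 38.


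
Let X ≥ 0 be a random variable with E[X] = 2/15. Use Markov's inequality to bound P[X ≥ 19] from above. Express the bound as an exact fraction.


μ = E[X] = 2/15, a = 19.
Markov: P[X ≥ 19] ≤ μ/a = (2/15)/19 = 2/285.
Numerically: ≈ 0.00702.
(Since a = 19 > μ = 0.13333, the bound 2/285 is < 1 and informative.)

P[X ≥ 19] ≤ 2/285 ≈ 0.00702.


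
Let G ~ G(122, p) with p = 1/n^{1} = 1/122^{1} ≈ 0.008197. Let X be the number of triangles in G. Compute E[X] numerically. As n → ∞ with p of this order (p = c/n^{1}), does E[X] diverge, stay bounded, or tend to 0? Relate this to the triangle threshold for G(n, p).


Number of potential triangles: C(122, 3) = 295240.
Each occurs with probability p³ ≈ (0.008197)³ ≈ 5.507069e-07.
By linearity: E[X] = C(122, 3)·p³ ≈ 295240 · 5.507069e-07 ≈ 0.1626.
Here α = 1, so p = 1/n is exactly at the triangle threshold p ~ 1/n. Asymptotically E[X] → c³/6 = 1³/6 = 1/6 ≈ 0.1667, a bounded constant. In this regime the triangle count is asymptotically Poisson(c³/6).

E[X] ≈ 0.1626; in regime p = Θ(1/n^{1}) E[X] stays bounded (at the triangle threshold p ~ 1/n).


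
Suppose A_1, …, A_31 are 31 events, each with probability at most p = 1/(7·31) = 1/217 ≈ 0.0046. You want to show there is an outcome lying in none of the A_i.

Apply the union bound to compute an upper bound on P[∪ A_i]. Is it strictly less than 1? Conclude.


Union bound: P[∪_{i=1}^{31} A_i] ≤ Σ_i P[A_i] ≤ 31·p = 31·(1/217) = 1/7.
Numerically: 1/7 ≈ 0.1429.
Is 1/7 < 1? YES.
Since P[∪ A_i] ≤ 1/7 < 1, the complement has P[∩ A_i^c] ≥ 1 − 1/7 = 6/7 > 0, so some outcome avoids every A_i.

31·p = 1/7 ≈ 0.1429; existence CERTIFIED by the union bound.


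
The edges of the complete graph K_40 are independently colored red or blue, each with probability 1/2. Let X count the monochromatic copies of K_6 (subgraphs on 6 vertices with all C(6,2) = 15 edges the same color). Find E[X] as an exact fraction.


Let X = Σ_S X_S over the C(40, 6) = 3838380 subsets S of size 6, where X_S = 1 if the K_6 on S is monochromatic.
For a fixed S, the K_6 on S has C(6, 2) = 15 edges. P[all 15 edges red] = (1/2)^15, and likewise for blue, so P[monochromatic] = 2·(1/2)^15 = 2^{1 − 15} = 1/16384.
Summing: E[X] = C(40, 6) · 2^{1 − 15} = 3838380 · 1/16384 = 959595/4096.
Numerically: E[X] ≈ 234.27612.

E[X] = C(40,6)·2^(1−C(6,2)) = 959595/4096 ≈ 234.27612.


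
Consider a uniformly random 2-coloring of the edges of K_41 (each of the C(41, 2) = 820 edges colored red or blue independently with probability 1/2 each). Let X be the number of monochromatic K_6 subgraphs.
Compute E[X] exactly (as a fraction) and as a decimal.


Let X = Σ_S X_S over the C(41, 6) = 4496388 subsets S of size 6, where X_S = 1 if the K_6 on S is monochromatic.
For a fixed S, the K_6 on S has C(6, 2) = 15 edges. P[all 15 edges red] = (1/2)^15, and likewise for blue, so P[monochromatic] = 2·(1/2)^15 = 2^{1 − 15} = 1/16384.
By linearity: E[X] = C(41, 6) · 2^{1 − 15} = 4496388 · 1/16384 = 1124097/4096.
Numerically: E[X] ≈ 274.438.

E[X] = C(41,6)·2^(1−C(6,2)) = 1124097/4096 ≈ 274.438.
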